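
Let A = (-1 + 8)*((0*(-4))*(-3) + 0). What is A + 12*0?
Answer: 0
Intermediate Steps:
A = 0 (A = 7*(0*(-3) + 0) = 7*(0 + 0) = 7*0 = 0)
A + 12*0 = 0 + 12*0 = 0 + 0 = 0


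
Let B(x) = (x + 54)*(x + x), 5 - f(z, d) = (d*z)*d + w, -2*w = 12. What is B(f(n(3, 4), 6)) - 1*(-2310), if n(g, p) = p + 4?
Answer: 125852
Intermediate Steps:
w = -6 (w = -1/2*12 = -6)
n(g, p) = 4 + p
f(z, d) = 11 - z*d**2 (f(z, d) = 5 - ((d*z)*d - 6) = 5 - (z*d**2 - 6) = 5 - (-6 + z*d**2) = 5 + (6 - z*d**2) = 11 - z*d**2)
B(x) = 2*x*(54 + x) (B(x) = (54 + x)*(2*x) = 2*x*(54 + x))
B(f(n(3, 4), 6)) - 1*(-2310) = 2*(11 - 1*(4 + 4)*6**2)*(54 + (11 - 1*(4 + 4)*6**2)) - 1*(-2310) = 2*(11 - 1*8*36)*(54 + (11 - 1*8*36)) + 2310 = 2*(11 - 288)*(54 + (11 - 288)) + 2310 = 2*(-277)*(54 - 277) + 2310 = 2*(-277)*(-223) + 2310 = 123542 + 2310 = 125852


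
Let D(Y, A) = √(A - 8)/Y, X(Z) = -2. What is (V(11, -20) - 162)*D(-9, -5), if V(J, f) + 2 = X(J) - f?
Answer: 146*I*√13/9 ≈ 58.49*I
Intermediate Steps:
V(J, f) = -4 - f (V(J, f) = -2 + (-2 - f) = -4 - f)
D(Y, A) = √(-8 + A)/Y
(V(11, -20) - 162)*D(-9, -5) = ((-4 - 1*(-20)) - 162)*(√(-8 - 5)/(-9)) = ((-4 + 20) - 162)*(-I*√13/9) = (16 - 162)*(-I*√13/9) = -(-146)*I*√13/9 = 146*I*√13/9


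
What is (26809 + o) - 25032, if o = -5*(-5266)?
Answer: 28107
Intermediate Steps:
o = 26330
(26809 + o) - 25032 = (26809 + 26330) - 25032 = 53139 - 25032 = 28107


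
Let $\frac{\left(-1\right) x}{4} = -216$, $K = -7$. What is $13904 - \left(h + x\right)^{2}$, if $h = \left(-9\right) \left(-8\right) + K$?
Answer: $-849137$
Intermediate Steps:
$x = 864$ ($x = \left(-4\right) \left(-216\right) = 864$)
$h = 65$ ($h = \left(-9\right) \left(-8\right) - 7 = 72 - 7 = 65$)
$13904 - \left(h + x\right)^{2} = 13904 - \left(65 + 864\right)^{2} = 13904 - 929^{2} = 13904 - 863041 = -849137$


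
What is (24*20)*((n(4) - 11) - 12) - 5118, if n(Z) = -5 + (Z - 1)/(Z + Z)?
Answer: -18378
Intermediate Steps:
n(Z) = -5 + (-1 + Z)/(2*Z) (n(Z) = -5 + (-1 + Z)/((2*Z)) = -5 + (-1 + Z)*(1/(2*Z)) = -5 + (-1 + Z)/(2*Z))
(24*20)*((n(4) - 11) - 12) - 5118 = (24*20)*(((½)*(-1 - 9*4)/4 - 11) - 12) - 5118 = 480*(((½)*(¼)*(-1 - 36) - 11) - 12) - 5118 = 480*(((½)*(¼)*(-37) - 11) - 12) - 5118 = 480*((-37/8 - 11) - 12) - 5118 = 480*(-125/8 - 12) - 5118 = 480*(-221/8) - 5118 = -13260 - 5118 = -18378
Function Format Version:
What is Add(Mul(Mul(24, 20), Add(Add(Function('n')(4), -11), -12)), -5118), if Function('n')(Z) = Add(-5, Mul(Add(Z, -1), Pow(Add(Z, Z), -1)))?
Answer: -18378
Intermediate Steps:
Function('n')(Z) = Add(-5, Mul(Rational(1, 2), Pow(Z, -1), Add(-1, Z))) (Function('n')(Z) = Add(-5, Mul(Add(-1, Z), Pow(Mul(2, Z), -1))) = Add(-5, Mul(Add(-1, Z), Mul(Rational(1, 2), Pow(Z, -1)))) = Add(-5, Mul(Rational(1, 2), Pow(Z, -1), Add(-1, Z))))
Add(Mul(Mul(24, 20), Add(Add(Function('n')(4), -11), -12)), -5118) = Add(Mul(Mul(24, 20), Add(Add(Mul(Rational(1, 2), Pow(4, -1), Add(-1, Mul(-9, 4))), -11), -12)), -5118) = Add(Mul(480, Add(Add(Mul(Rational(1, 2), Rational(1, 4), Add(-1, -36)), -11), -12)), -5118) = Add(Mul(480, Add(Add(Mul(Rational(1, 2), Rational(1, 4), -37), -11), -12)), -5118) = Add(Mul(480, Add(Add(Rational(-37, 8), -11), -12)), -5118) = Add(Mul(480, Add(Rational(-125, 8), -12)), -5118) = Add(Mul(480, Rational(-221, 8)), -5118) = Add(-13260, -5118) = -18378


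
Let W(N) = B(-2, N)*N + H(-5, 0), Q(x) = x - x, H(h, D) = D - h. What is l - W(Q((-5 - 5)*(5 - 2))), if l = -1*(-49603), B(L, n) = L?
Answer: 49598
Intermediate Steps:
l = 49603
Q(x) = 0
W(N) = 5 - 2*N (W(N) = -2*N + (0 - 1*(-5)) = -2*N + (0 + 5) = -2*N + 5 = 5 - 2*N)
l - W(Q((-5 - 5)*(5 - 2))) = 49603 - (5 - 2*0) = 49603 - (5 + 0) = 49603 - 1*5 = 49603 - 5 = 49598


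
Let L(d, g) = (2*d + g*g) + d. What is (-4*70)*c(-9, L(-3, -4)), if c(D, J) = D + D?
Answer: 5040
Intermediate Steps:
L(d, g) = g² + 3*d (L(d, g) = (2*d + g²) + d = (g² + 2*d) + d = g² + 3*d)
c(D, J) = 2*D
(-4*70)*c(-9, L(-3, -4)) = (-4*70)*(2*(-9)) = -280*(-18) = 5040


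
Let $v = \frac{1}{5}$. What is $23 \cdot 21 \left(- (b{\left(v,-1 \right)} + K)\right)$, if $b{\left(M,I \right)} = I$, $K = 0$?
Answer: $483$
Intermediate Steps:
$v = \frac{1}{5} \approx 0.2$
$23 \cdot 21 \left(- (b{\left(v,-1 \right)} + K)\right) = 23 \cdot 21 \left(- (-1 + 0)\right) = 483 \left(\left(-1\right) \left(-1\right)\right) = 483 \cdot 1 = 483$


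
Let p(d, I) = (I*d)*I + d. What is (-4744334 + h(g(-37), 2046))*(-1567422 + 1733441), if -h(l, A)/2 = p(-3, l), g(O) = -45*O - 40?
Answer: 1842714941018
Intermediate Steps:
g(O) = -40 - 45*O
p(d, I) = d + d*I² (p(d, I) = d*I² + d = d + d*I²)
h(l, A) = 6 + 6*l² (h(l, A) = -(-6)*(1 + l²) = -2*(-3 - 3*l²) = 6 + 6*l²)
(-4744334 + h(g(-37), 2046))*(-1567422 + 1733441) = (-4744334 + (6 + 6*(-40 - 45*(-37))²))*(-1567422 + 1733441) = (-4744334 + (6 + 6*(-40 + 1665)²))*166019 = (-4744334 + (6 + 6*1625²))*166019 = (-4744334 + (6 + 6*2640625))*166019 = (-4744334 + (6 + 15843750))*166019 = (-4744334 + 15843756)*166019 = 11099422*166019 = 1842714941018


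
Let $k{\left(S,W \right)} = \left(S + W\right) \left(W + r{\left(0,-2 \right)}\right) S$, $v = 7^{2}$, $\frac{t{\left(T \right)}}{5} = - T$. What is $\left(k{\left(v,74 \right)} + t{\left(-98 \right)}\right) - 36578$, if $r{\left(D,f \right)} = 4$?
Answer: $434018$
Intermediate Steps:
$t{\left(T \right)} = - 5 T$ ($t{\left(T \right)} = 5 \left(- T\right) = - 5 T$)
$v = 49$
$k{\left(S,W \right)} = S \left(4 + W\right) \left(S + W\right)$ ($k{\left(S,W \right)} = \left(S + W\right) \left(W + 4\right) S = \left(S + W\right) \left(4 + W\right) S = \left(4 + W\right) \left(S + W\right) S = S \left(4 + W\right) \left(S + W\right)$)
$\left(k{\left(v,74 \right)} + t{\left(-98 \right)}\right) - 36578 = \left(49 \left(74^{2} + 4 \cdot 49 + 4 \cdot 74 + 49 \cdot 74\right) - -490\right) - 36578 = \left(49 \left(5476 + 196 + 296 + 3626\right) + 490\right) - 36578 = \left(49 \cdot 9594 + 490\right) - 36578 = \left(470106 + 490\right) - 36578 = 470596 - 36578 = 434018$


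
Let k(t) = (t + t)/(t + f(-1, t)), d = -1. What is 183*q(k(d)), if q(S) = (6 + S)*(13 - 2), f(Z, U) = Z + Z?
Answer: 13420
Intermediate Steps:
f(Z, U) = 2*Z
k(t) = 2*t/(-2 + t) (k(t) = (t + t)/(t + 2*(-1)) = (2*t)/(t - 2) = (2*t)/(-2 + t) = 2*t/(-2 + t))
q(S) = 66 + 11*S (q(S) = (6 + S)*11 = 66 + 11*S)
183*q(k(d)) = 183*(66 + 11*(2*(-1)/(-2 - 1))) = 183*(66 + 11*(2*(-1)/(-3))) = 183*(66 + 11*(2*(-1)*(-1/3))) = 183*(66 + 11*(2/3)) = 183*(66 + 22/3) = 183*(220/3) = 13420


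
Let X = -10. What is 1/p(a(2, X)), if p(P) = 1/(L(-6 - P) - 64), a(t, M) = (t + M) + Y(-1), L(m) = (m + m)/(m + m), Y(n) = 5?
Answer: -63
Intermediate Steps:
L(m) = 1 (L(m) = (2*m)/((2*m)) = (2*m)*(1/(2*m)) = 1)
a(t, M) = 5 + M + t (a(t, M) = (t + M) + 5 = (M + t) + 5 = 5 + M + t)
p(P) = -1/63 (p(P) = 1/(1 - 64) = 1/(-63) = -1/63)
1/p(a(2, X)) = 1/(-1/63) = -63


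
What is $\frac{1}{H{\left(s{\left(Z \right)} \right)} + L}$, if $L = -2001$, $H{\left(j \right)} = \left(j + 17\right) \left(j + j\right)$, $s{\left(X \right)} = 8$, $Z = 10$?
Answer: $- \frac{1}{1601} \approx -0.00062461$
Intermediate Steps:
$H{\left(j \right)} = 2 j \left(17 + j\right)$ ($H{\left(j \right)} = \left(17 + j\right) 2 j = 2 j \left(17 + j\right)$)
$\frac{1}{H{\left(s{\left(Z \right)} \right)} + L} = \frac{1}{2 \cdot 8 \left(17 + 8\right) - 2001} = \frac{1}{2 \cdot 8 \cdot 25 - 2001} = \frac{1}{400 - 2001} = \frac{1}{-1601} = - \frac{1}{1601}$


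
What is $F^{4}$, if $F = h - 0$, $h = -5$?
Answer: $625$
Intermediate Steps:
$F = -5$ ($F = -5 - 0 = -5 + 0 = -5$)
$F^{4} = \left(-5\right)^{4} = 625$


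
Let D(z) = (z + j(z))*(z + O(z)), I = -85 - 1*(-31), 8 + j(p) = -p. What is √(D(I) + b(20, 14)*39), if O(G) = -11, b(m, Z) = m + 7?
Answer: 11*√13 ≈ 39.661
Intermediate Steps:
b(m, Z) = 7 + m
j(p) = -8 - p
I = -54 (I = -85 + 31 = -54)
D(z) = 88 - 8*z (D(z) = (z + (-8 - z))*(z - 11) = -8*(-11 + z) = 88 - 8*z)
√(D(I) + b(20, 14)*39) = √((88 - 8*(-54)) + (7 + 20)*39) = √((88 + 432) + 27*39) = √(520 + 1053) = √1573 = 11*√13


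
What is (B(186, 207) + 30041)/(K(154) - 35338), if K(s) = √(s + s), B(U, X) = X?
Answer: -3516131/4107809 - 199*√77/4107809 ≈ -0.85639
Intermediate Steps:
K(s) = √2*√s (K(s) = √(2*s) = √2*√s)
(B(186, 207) + 30041)/(K(154) - 35338) = (207 + 30041)/(√2*√154 - 35338) = 30248/(2*√77 - 35338) = 30248/(-35338 + 2*√77)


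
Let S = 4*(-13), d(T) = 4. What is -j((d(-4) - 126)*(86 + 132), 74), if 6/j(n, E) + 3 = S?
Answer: 6/55 ≈ 0.10909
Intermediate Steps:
S = -52
j(n, E) = -6/55 (j(n, E) = 6/(-3 - 52) = 6/(-55) = 6*(-1/55) = -6/55)
-j((d(-4) - 126)*(86 + 132), 74) = -1*(-6/55) = 6/55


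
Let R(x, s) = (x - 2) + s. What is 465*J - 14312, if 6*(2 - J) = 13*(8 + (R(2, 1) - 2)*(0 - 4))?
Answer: -25472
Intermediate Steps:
R(x, s) = -2 + s + x (R(x, s) = (-2 + x) + s = -2 + s + x)
J = -24 (J = 2 - 13*(8 + ((-2 + 1 + 2) - 2)*(0 - 4))/6 = 2 - 13*(8 + (1 - 2)*(-4))/6 = 2 - 13*(8 - 1*(-4))/6 = 2 - 13*(8 + 4)/6 = 2 - 13*12/6 = 2 - 1/6*156 = 2 - 26 = -24)
465*J - 14312 = 465*(-24) - 14312 = -11160 - 14312 = -25472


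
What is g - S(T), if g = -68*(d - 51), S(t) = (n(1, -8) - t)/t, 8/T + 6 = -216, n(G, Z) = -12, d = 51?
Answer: -332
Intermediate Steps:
T = -4/111 (T = 8/(-6 - 216) = 8/(-222) = 8*(-1/222) = -4/111 ≈ -0.036036)
S(t) = (-12 - t)/t
g = 0 (g = -68*(51 - 51) = -68*0 = 0)
g - S(T) = 0 - (-12 - 1*(-4/111))/(-4/111) = 0 - (-111)*(-12 + 4/111)/4 = 0 - (-111)*(-1328)/(4*111) = 0 - 1*332 = 0 - 332 = -332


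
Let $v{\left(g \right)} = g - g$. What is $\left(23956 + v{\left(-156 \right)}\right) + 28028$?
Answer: $51984$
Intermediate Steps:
$v{\left(g \right)} = 0$
$\left(23956 + v{\left(-156 \right)}\right) + 28028 = \left(23956 + 0\right) + 28028 = 23956 + 28028 = 51984$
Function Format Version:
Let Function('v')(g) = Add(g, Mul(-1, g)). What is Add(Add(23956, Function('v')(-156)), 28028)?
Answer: 51984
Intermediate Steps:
Function('v')(g) = 0
Add(Add(23956, Function('v')(-156)), 28028) = Add(Add(23956, 0), 28028) = Add(23956, 28028) = 51984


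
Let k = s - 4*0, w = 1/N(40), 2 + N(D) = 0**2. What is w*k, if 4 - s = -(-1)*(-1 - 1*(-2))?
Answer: -3/2 ≈ -1.5000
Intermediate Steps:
N(D) = -2 (N(D) = -2 + 0**2 = -2 + 0 = -2)
s = 3 (s = 4 - (-1)*(-(-1 - 1*(-2))) = 4 - (-1)*(-(-1 + 2)) = 4 - (-1)*(-1*1) = 4 - (-1)*(-1) = 4 - 1*1 = 4 - 1 = 3)
w = -1/2 (w = 1/(-2) = -1/2 ≈ -0.50000)
k = 3 (k = 3 - 4*0 = 3 - 1*0 = 3 + 0 = 3)
w*k = -1/2*3 = -3/2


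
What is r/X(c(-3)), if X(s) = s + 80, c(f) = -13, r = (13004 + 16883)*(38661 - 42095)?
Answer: -102631958/67 ≈ -1.5318e+6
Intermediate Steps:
r = -102631958 (r = 29887*(-3434) = -102631958)
X(s) = 80 + s
r/X(c(-3)) = -102631958/(80 - 13) = -102631958/67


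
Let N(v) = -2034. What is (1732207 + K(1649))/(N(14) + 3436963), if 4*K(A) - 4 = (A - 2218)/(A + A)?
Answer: 22851287367/45313583368 ≈ 0.50429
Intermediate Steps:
K(A) = 1 + (-2218 + A)/(8*A) (K(A) = 1 + ((A - 2218)/(A + A))/4 = 1 + ((-2218 + A)/((2*A)))/4 = 1 + ((-2218 + A)*(1/(2*A)))/4 = 1 + ((-2218 + A)/(2*A))/4 = 1 + (-2218 + A)/(8*A))
(1732207 + K(1649))/(N(14) + 3436963) = (1732207 + (1/8)*(-2218 + 9*1649)/1649)/(-2034 + 3436963) = (1732207 + (1/8)*(1/1649)*(-2218 + 14841))/3434929 = (1732207 + (1/8)*(1/1649)*12623)*(1/3434929) = (1732207 + 12623/13192)*(1/3434929) = (22851287367/13192)*(1/3434929) = 22851287367/45313583368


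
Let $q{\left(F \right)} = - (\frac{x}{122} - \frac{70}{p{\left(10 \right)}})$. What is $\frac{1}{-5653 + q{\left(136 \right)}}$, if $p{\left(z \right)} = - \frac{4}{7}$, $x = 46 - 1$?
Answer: $- \frac{61}{352328} \approx -0.00017313$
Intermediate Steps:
$x = 45$
$p{\left(z \right)} = - \frac{4}{7}$ ($p{\left(z \right)} = \left(-4\right) \frac{1}{7} = - \frac{4}{7}$)
$q{\left(F \right)} = - \frac{7495}{61}$ ($q{\left(F \right)} = - (\frac{45}{122} - \frac{70}{- \frac{4}{7}}) = - (45 \cdot \frac{1}{122} - - \frac{245}{2}) = - (\frac{45}{122} + \frac{245}{2}) = \left(-1\right) \frac{7495}{61} = - \frac{7495}{61}$)
$\frac{1}{-5653 + q{\left(136 \right)}} = \frac{1}{-5653 - \frac{7495}{61}} = \frac{1}{- \frac{352328}{61}} = - \frac{61}{352328}$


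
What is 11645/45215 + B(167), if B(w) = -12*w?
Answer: -18119843/9043 ≈ -2003.7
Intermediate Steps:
11645/45215 + B(167) = 11645/45215 - 12*167 = 11645*(1/45215) - 2004 = 2329/9043 - 2004 = -18119843/9043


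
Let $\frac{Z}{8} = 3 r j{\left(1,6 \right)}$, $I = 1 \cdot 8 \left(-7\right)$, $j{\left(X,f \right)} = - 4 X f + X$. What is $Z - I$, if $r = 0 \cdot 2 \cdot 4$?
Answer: $56$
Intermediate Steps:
$j{\left(X,f \right)} = X - 4 X f$ ($j{\left(X,f \right)} = - 4 X f + X = X - 4 X f$)
$I = -56$ ($I = 8 \left(-7\right) = -56$)
$r = 0$ ($r = 0 \cdot 4 = 0$)
$Z = 0$ ($Z = 8 \cdot 3 \cdot 0 \cdot 1 \left(1 - 24\right) = 8 \cdot 0 \cdot 1 \left(1 - 24\right) = 8 \cdot 0 \cdot 1 \left(-23\right) = 8 \cdot 0 \left(-23\right) = 8 \cdot 0 = 0$)
$Z - I = 0 - -56 = 0 + 56 = 56$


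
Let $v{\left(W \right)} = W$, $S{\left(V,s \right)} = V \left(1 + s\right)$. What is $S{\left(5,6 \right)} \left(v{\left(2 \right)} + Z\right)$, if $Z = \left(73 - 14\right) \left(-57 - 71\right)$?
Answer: $-264250$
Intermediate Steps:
$Z = -7552$ ($Z = 59 \left(-128\right) = -7552$)
$S{\left(5,6 \right)} \left(v{\left(2 \right)} + Z\right) = 5 \left(1 + 6\right) \left(2 - 7552\right) = 5 \cdot 7 \left(-7550\right) = 35 \left(-7550\right) = -264250$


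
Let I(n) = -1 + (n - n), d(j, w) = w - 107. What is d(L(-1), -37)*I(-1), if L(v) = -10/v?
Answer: 144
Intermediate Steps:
d(j, w) = -107 + w
I(n) = -1 (I(n) = -1 + 0 = -1)
d(L(-1), -37)*I(-1) = (-107 - 37)*(-1) = -144*(-1) = 144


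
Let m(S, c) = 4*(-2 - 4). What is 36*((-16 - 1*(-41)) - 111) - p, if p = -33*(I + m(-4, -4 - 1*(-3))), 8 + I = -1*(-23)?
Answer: -3393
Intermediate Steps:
m(S, c) = -24 (m(S, c) = 4*(-6) = -24)
I = 15 (I = -8 - 1*(-23) = -8 + 23 = 15)
p = 297 (p = -33*(15 - 24) = -33*(-9) = 297)
36*((-16 - 1*(-41)) - 111) - p = 36*((-16 - 1*(-41)) - 111) - 1*297 = 36*((-16 + 41) - 111) - 297 = 36*(25 - 111) - 297 = 36*(-86) - 297 = -3096 - 297 = -3393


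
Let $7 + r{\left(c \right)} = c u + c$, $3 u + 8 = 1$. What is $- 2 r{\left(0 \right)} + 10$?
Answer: $24$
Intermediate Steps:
$u = - \frac{7}{3}$ ($u = - \frac{8}{3} + \frac{1}{3} \cdot 1 = - \frac{8}{3} + \frac{1}{3} = - \frac{7}{3} \approx -2.3333$)
$r{\left(c \right)} = -7 - \frac{4 c}{3}$ ($r{\left(c \right)} = -7 + \left(c \left(- \frac{7}{3}\right) + c\right) = -7 + \left(- \frac{7 c}{3} + c\right) = -7 - \frac{4 c}{3}$)
$- 2 r{\left(0 \right)} + 10 = - 2 \left(-7 - 0\right) + 10 = - 2 \left(-7 + 0\right) + 10 = \left(-2\right) \left(-7\right) + 10 = 14 + 10 = 24$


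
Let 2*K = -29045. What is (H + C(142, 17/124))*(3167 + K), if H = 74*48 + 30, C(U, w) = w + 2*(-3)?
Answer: -10070988551/248 ≈ -4.0609e+7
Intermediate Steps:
C(U, w) = -6 + w (C(U, w) = w - 6 = -6 + w)
K = -29045/2 (K = (½)*(-29045) = -29045/2 ≈ -14523.)
H = 3582 (H = 3552 + 30 = 3582)
(H + C(142, 17/124))*(3167 + K) = (3582 + (-6 + 17/124))*(3167 - 29045/2) = (3582 + (-6 + 17*(1/124)))*(-22711/2) = (3582 + (-6 + 17/124))*(-22711/2) = (3582 - 727/124)*(-22711/2) = (443441/124)*(-22711/2) = -10070988551/248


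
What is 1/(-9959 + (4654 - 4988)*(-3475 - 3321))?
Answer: 1/2259905 ≈ 4.4250e-7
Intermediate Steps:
1/(-9959 + (4654 - 4988)*(-3475 - 3321)) = 1/(-9959 - 334*(-6796)) = 1/(-9959 + 2269864) = 1/2259905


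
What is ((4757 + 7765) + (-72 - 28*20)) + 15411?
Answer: 27301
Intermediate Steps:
((4757 + 7765) + (-72 - 28*20)) + 15411 = (12522 + (-72 - 560)) + 15411 = (12522 - 632) + 15411 = 11890 + 15411 = 27301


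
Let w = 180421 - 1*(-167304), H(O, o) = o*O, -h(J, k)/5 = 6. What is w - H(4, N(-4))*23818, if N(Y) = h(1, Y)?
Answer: 3205885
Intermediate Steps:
h(J, k) = -30 (h(J, k) = -5*6 = -30)
N(Y) = -30
H(O, o) = O*o
w = 347725 (w = 180421 + 167304 = 347725)
w - H(4, N(-4))*23818 = 347725 - 4*(-30)*23818 = 347725 - (-120)*23818 = 347725 - 1*(-2858160) = 347725 + 2858160 = 3205885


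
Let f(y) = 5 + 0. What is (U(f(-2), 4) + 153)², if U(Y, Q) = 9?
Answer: 26244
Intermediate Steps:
f(y) = 5
(U(f(-2), 4) + 153)² = (9 + 153)² = 162² = 26244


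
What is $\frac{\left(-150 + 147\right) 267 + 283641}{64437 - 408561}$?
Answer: $- \frac{23570}{28677} \approx -0.82191$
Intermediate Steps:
$\frac{\left(-150 + 147\right) 267 + 283641}{64437 - 408561} = \frac{\left(-3\right) 267 + 283641}{-344124} = \left(-801 + 283641\right) \left(- \frac{1}{344124}\right) = 282840 \left(- \frac{1}{344124}\right) = - \frac{23570}{28677}$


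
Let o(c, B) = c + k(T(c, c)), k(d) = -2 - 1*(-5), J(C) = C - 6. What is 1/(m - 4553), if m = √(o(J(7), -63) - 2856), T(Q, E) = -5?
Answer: -4553/20732661 - 2*I*√713/20732661 ≈ -0.00021961 - 2.5758e-6*I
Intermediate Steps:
J(C) = -6 + C
k(d) = 3 (k(d) = -2 + 5 = 3)
o(c, B) = 3 + c (o(c, B) = c + 3 = 3 + c)
m = 2*I*√713 (m = √((3 + (-6 + 7)) - 2856) = √((3 + 1) - 2856) = √(4 - 2856) = √(-2852) = 2*I*√713 ≈ 53.404*I)
1/(m - 4553) = 1/(2*I*√713 - 4553) = 1/(-4553 + 2*I*√713)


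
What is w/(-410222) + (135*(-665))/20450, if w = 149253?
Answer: -398799039/83890399 ≈ -4.7538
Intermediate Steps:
w/(-410222) + (135*(-665))/20450 = 149253/(-410222) + (135*(-665))/20450 = 149253*(-1/410222) - 89775*1/20450 = -149253/410222 - 3591/818 = -398799039/83890399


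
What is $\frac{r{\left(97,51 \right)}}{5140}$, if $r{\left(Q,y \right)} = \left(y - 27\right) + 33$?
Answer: $\frac{57}{5140} \approx 0.011089$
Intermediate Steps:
$r{\left(Q,y \right)} = 6 + y$ ($r{\left(Q,y \right)} = \left(-27 + y\right) + 33 = 6 + y$)
$\frac{r{\left(97,51 \right)}}{5140} = \frac{6 + 51}{5140} = 57 \cdot \frac{1}{5140} = \frac{57}{5140}$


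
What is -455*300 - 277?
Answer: -136777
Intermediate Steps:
-455*300 - 277 = -136500 - 277 = -136777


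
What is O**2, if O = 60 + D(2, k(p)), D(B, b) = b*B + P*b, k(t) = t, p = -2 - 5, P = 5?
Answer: 121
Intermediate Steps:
p = -7
D(B, b) = 5*b + B*b (D(B, b) = b*B + 5*b = B*b + 5*b = 5*b + B*b)
O = 11 (O = 60 - 7*(5 + 2) = 60 - 7*7 = 60 - 49 = 11)
O**2 = 11**2 = 121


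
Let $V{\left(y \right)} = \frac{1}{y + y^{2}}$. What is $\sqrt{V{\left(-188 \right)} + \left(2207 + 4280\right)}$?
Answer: $\frac{\sqrt{2004392735697}}{17578} \approx 80.542$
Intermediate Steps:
$\sqrt{V{\left(-188 \right)} + \left(2207 + 4280\right)} = \sqrt{\frac{1}{\left(-188\right) \left(1 - 188\right)} + \left(2207 + 4280\right)} = \sqrt{- \frac{1}{188 \left(-187\right)} + 6487} = \sqrt{\left(- \frac{1}{188}\right) \left(- \frac{1}{187}\right) + 6487} = \sqrt{\frac{1}{35156} + 6487} = \sqrt{\frac{228056973}{35156}} = \frac{\sqrt{2004392735697}}{17578}$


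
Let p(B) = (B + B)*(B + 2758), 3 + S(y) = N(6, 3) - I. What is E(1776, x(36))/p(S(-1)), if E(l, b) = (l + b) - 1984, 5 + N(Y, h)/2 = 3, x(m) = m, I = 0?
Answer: 86/19257 ≈ 0.0044659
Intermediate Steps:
N(Y, h) = -4 (N(Y, h) = -10 + 2*3 = -10 + 6 = -4)
S(y) = -7 (S(y) = -3 + (-4 - 1*0) = -3 + (-4 + 0) = -3 - 4 = -7)
p(B) = 2*B*(2758 + B) (p(B) = (2*B)*(2758 + B) = 2*B*(2758 + B))
E(l, b) = -1984 + b + l (E(l, b) = (b + l) - 1984 = -1984 + b + l)
E(1776, x(36))/p(S(-1)) = (-1984 + 36 + 1776)/((2*(-7)*(2758 - 7))) = -172/(2*(-7)*2751) = -172/(-38514) = -172*(-1/38514) = 86/19257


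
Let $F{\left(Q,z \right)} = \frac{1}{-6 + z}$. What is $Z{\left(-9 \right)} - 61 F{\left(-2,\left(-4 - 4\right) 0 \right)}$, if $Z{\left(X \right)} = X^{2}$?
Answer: $\frac{547}{6} \approx 91.167$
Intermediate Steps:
$Z{\left(-9 \right)} - 61 F{\left(-2,\left(-4 - 4\right) 0 \right)} = \left(-9\right)^{2} - \frac{61}{-6 + \left(-4 - 4\right) 0} = 81 - \frac{61}{-6 - 0} = 81 - \frac{61}{-6 + 0} = 81 - \frac{61}{-6} = 81 - - \frac{61}{6} = 81 + \frac{61}{6} = \frac{547}{6}$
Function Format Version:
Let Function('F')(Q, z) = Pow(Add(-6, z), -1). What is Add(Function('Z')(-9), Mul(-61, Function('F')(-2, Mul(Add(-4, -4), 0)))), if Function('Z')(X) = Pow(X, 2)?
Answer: Rational(547, 6) ≈ 91.167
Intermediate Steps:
Add(Function('Z')(-9), Mul(-61, Function('F')(-2, Mul(Add(-4, -4), 0)))) = Add(Pow(-9, 2), Mul(-61, Pow(Add(-6, Mul(Add(-4, -4), 0)), -1))) = Add(81, Mul(-61, Pow(Add(-6, Mul(-8, 0)), -1))) = Add(81, Mul(-61, Pow(Add(-6, 0), -1))) = Add(81, Mul(-61, Pow(-6, -1))) = Add(81, Mul(-61, Rational(-1, 6))) = Add(81, Rational(61, 6)) = Rational(547, 6)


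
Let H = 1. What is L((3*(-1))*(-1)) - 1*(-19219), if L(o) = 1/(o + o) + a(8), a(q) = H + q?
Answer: 115369/6 ≈ 19228.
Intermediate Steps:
a(q) = 1 + q
L(o) = 9 + 1/(2*o) (L(o) = 1/(o + o) + (1 + 8) = 1/(2*o) + 9 = 9 + 1/(2*o))
L((3*(-1))*(-1)) - 1*(-19219) = (9 + 1/(2*(((3*(-1))*(-1))))) - 1*(-19219) = (9 + 1/(2*((-3*(-1))))) + 19219 = (9 + (½)/3) + 19219 = (9 + (½)*(⅓)) + 19219 = (9 + ⅙) + 19219 = 55/6 + 19219 = 115369/6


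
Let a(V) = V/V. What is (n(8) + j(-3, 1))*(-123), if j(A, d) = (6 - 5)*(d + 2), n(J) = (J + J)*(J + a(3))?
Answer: -18081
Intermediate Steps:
a(V) = 1
n(J) = 2*J*(1 + J) (n(J) = (J + J)*(J + 1) = (2*J)*(1 + J) = 2*J*(1 + J))
j(A, d) = 2 + d (j(A, d) = 1*(2 + d) = 2 + d)
(n(8) + j(-3, 1))*(-123) = (2*8*(1 + 8) + (2 + 1))*(-123) = (2*8*9 + 3)*(-123) = (144 + 3)*(-123) = 147*(-123) = -18081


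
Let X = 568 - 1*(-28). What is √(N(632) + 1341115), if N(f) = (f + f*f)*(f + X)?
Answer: √492609883 ≈ 22195.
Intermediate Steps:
X = 596 (X = 568 + 28 = 596)
N(f) = (596 + f)*(f + f²) (N(f) = (f + f*f)*(f + 596) = (f + f²)*(596 + f) = (596 + f)*(f + f²))
√(N(632) + 1341115) = √(632*(596 + 632² + 597*632) + 1341115) = √(632*(596 + 399424 + 377304) + 1341115) = √(632*777324 + 1341115) = √(491268768 + 1341115) = √492609883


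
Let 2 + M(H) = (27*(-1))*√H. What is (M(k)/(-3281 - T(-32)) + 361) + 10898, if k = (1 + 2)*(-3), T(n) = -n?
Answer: 37301069/3313 + 81*I/3313 ≈ 11259.0 + 0.024449*I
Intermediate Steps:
k = -9 (k = 3*(-3) = -9)
M(H) = -2 - 27*√H (M(H) = -2 + (27*(-1))*√H = -2 - 27*√H)
(M(k)/(-3281 - T(-32)) + 361) + 10898 = ((-2 - 81*I)/(-3281 - (-1)*(-32)) + 361) + 10898 = ((-2 - 81*I)/(-3281 - 1*32) + 361) + 10898 = ((-2 - 81*I)/(-3281 - 32) + 361) + 10898 = ((-2 - 81*I)/(-3313) + 361) + 10898 = ((-2 - 81*I)*(-1/3313) + 361) + 10898 = ((2/3313 + 81*I/3313) + 361) + 10898 = (1195995/3313 + 81*I/3313) + 10898 = 37301069/3313 + 81*I/3313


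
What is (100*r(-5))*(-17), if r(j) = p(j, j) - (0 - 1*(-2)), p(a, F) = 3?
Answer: -1700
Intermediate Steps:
r(j) = 1 (r(j) = 3 - (0 - 1*(-2)) = 3 - (0 + 2) = 3 - 1*2 = 3 - 2 = 1)
(100*r(-5))*(-17) = (100*1)*(-17) = 100*(-17) = -1700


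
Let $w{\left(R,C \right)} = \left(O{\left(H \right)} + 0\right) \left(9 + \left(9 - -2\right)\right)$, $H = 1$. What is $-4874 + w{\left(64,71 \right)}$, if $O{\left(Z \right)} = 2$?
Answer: $-4834$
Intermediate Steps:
$w{\left(R,C \right)} = 40$ ($w{\left(R,C \right)} = \left(2 + 0\right) \left(9 + \left(9 - -2\right)\right) = 2 \left(9 + \left(9 + 2\right)\right) = 2 \left(9 + 11\right) = 2 \cdot 20 = 40$)
$-4874 + w{\left(64,71 \right)} = -4874 + 40 = -4834$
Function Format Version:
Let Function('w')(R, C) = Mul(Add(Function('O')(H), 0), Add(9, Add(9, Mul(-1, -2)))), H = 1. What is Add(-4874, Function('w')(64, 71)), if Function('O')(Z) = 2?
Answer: -4834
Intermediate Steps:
Function('w')(R, C) = 40 (Function('w')(R, C) = Mul(Add(2, 0), Add(9, Add(9, Mul(-1, -2)))) = Mul(2, Add(9, Add(9, 2))) = Mul(2, Add(9, 11)) = Mul(2, 20) = 40)
Add(-4874, Function('w')(64, 71)) = Add(-4874, 40) = -4834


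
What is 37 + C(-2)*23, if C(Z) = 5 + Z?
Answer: 106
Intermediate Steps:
37 + C(-2)*23 = 37 + (5 - 2)*23 = 37 + 3*23 = 37 + 69 = 106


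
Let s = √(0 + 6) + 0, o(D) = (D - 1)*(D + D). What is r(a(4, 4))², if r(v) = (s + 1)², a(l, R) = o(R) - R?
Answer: (1 + √6)⁴ ≈ 141.59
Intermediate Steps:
o(D) = 2*D*(-1 + D) (o(D) = (-1 + D)*(2*D) = 2*D*(-1 + D))
a(l, R) = -R + 2*R*(-1 + R) (a(l, R) = 2*R*(-1 + R) - R = -R + 2*R*(-1 + R))
s = √6 (s = √6 + 0 = √6 ≈ 2.4495)
r(v) = (1 + √6)² (r(v) = (√6 + 1)² = (1 + √6)²)
r(a(4, 4))² = ((1 + √6)²)² = (1 + √6)⁴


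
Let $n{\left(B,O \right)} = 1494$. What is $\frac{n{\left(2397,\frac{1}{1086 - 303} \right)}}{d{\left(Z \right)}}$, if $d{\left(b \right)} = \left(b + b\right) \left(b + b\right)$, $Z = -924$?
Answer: $\frac{83}{189728} \approx 0.00043747$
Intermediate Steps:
$d{\left(b \right)} = 4 b^{2}$ ($d{\left(b \right)} = 2 b 2 b = 4 b^{2}$)
$\frac{n{\left(2397,\frac{1}{1086 - 303} \right)}}{d{\left(Z \right)}} = \frac{1494}{4 \left(-924\right)^{2}} = \frac{1494}{4 \cdot 853776} = \frac{1494}{3415104} = 1494 \cdot \frac{1}{3415104} = \frac{83}{189728}$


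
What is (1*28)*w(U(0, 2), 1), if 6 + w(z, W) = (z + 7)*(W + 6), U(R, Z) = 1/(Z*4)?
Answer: 2457/2 ≈ 1228.5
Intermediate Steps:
U(R, Z) = 1/(4*Z)
w(z, W) = -6 + (6 + W)*(7 + z) (w(z, W) = -6 + (z + 7)*(W + 6) = -6 + (7 + z)*(6 + W) = -6 + (6 + W)*(7 + z))
(1*28)*w(U(0, 2), 1) = (1*28)*(36 + 6*((¼)/2) + 7*1 + 1*((¼)/2)) = 28*(36 + 6*((¼)*(½)) + 7 + 1*((¼)*(½))) = 28*(36 + 6*(⅛) + 7 + 1*(⅛)) = 28*(36 + ¾ + 7 + ⅛) = 28*(351/8) = 2457/2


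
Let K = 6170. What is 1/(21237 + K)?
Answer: 1/27407 ≈ 3.6487e-5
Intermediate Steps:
1/(21237 + K) = 1/(21237 + 6170) = 1/27407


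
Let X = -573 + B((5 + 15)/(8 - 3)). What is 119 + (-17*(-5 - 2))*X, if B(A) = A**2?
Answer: -66164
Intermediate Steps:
X = -557 (X = -573 + ((5 + 15)/(8 - 3))**2 = -573 + (20/5)**2 = -573 + (20*(1/5))**2 = -573 + 4**2 = -573 + 16 = -557)
119 + (-17*(-5 - 2))*X = 119 - 17*(-5 - 2)*(-557) = 119 - 17*(-7)*(-557) = 119 + 119*(-557) = 119 - 66283 = -66164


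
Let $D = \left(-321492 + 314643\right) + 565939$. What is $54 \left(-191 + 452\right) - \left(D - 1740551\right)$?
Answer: $1195555$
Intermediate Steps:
$D = 559090$ ($D = -6849 + 565939 = 559090$)
$54 \left(-191 + 452\right) - \left(D - 1740551\right) = 54 \left(-191 + 452\right) - \left(559090 - 1740551\right) = 54 \cdot 261 - \left(559090 - 1740551\right) = 14094 - -1181461 = 14094 + 1181461 = 1195555$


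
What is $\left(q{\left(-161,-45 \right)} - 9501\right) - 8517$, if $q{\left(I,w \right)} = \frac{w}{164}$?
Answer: $- \frac{2954997}{164} \approx -18018.0$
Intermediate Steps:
$q{\left(I,w \right)} = \frac{w}{164}$ ($q{\left(I,w \right)} = w \frac{1}{164} = \frac{w}{164}$)
$\left(q{\left(-161,-45 \right)} - 9501\right) - 8517 = \left(\frac{1}{164} \left(-45\right) - 9501\right) - 8517 = \left(- \frac{45}{164} - 9501\right) - 8517 = - \frac{1558209}{164} - 8517 = - \frac{2954997}{164}$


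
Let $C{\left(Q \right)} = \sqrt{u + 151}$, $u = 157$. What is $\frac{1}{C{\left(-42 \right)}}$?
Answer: $\frac{\sqrt{77}}{154} \approx 0.05698$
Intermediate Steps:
$C{\left(Q \right)} = 2 \sqrt{77}$ ($C{\left(Q \right)} = \sqrt{157 + 151} = \sqrt{308} = 2 \sqrt{77}$)
$\frac{1}{C{\left(-42 \right)}} = \frac{1}{2 \sqrt{77}} = \frac{\sqrt{77}}{154}$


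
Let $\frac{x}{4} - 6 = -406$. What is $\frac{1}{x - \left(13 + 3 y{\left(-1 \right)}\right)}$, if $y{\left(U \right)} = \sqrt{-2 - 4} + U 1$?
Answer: $\frac{i}{- 1610 i + 3 \sqrt{6}} \approx -0.0006211 + 2.8349 \cdot 10^{-6} i$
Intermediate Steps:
$x = -1600$ ($x = 24 + 4 \left(-406\right) = 24 - 1624 = -1600$)
$y{\left(U \right)} = U + i \sqrt{6}$ ($y{\left(U \right)} = \sqrt{-6} + U = i \sqrt{6} + U = U + i \sqrt{6}$)
$\frac{1}{x - \left(13 + 3 y{\left(-1 \right)}\right)} = \frac{1}{-1600 - \left(13 + 3 \left(-1 + i \sqrt{6}\right)\right)} = \frac{1}{-1600 - \left(10 + 3 i \sqrt{6}\right)} = \frac{1}{-1610 - 3 i \sqrt{6}}$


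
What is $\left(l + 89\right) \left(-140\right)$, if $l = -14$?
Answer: $-10500$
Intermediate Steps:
$\left(l + 89\right) \left(-140\right) = \left(-14 + 89\right) \left(-140\right) = 75 \left(-140\right) = -10500$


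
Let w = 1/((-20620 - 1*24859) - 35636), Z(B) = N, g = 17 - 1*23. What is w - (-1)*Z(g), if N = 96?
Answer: 7787039/81115 ≈ 96.000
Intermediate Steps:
g = -6 (g = 17 - 23 = -6)
Z(B) = 96
w = -1/81115 (w = 1/((-20620 - 24859) - 35636) = 1/(-45479 - 35636) = 1/(-81115) = -1/81115 ≈ -1.2328e-5)
w - (-1)*Z(g) = -1/81115 - (-1)*96 = -1/81115 - 1*(-96) = -1/81115 + 96 = 7787039/81115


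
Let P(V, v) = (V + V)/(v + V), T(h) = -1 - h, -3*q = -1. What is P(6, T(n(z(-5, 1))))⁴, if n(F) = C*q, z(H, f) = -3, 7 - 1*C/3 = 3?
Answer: 20736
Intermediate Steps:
C = 12 (C = 21 - 3*3 = 21 - 9 = 12)
q = ⅓ (q = -⅓*(-1) = ⅓ ≈ 0.33333)
n(F) = 4 (n(F) = 12*(⅓) = 4)
P(V, v) = 2*V/(V + v) (P(V, v) = (2*V)/(V + v) = 2*V/(V + v))
P(6, T(n(z(-5, 1))))⁴ = (2*6/(6 + (-1 - 1*4)))⁴ = (2*6/(6 + (-1 - 4)))⁴ = (2*6/(6 - 5))⁴ = (2*6/1)⁴ = (2*6*1)⁴ = 12⁴ = 20736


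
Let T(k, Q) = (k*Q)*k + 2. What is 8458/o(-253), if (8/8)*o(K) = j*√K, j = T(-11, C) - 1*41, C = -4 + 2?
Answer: 8458*I*√253/71093 ≈ 1.8923*I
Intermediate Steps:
C = -2
T(k, Q) = 2 + Q*k² (T(k, Q) = (Q*k)*k + 2 = Q*k² + 2 = 2 + Q*k²)
j = -281 (j = (2 - 2*(-11)²) - 1*41 = (2 - 2*121) - 41 = (2 - 242) - 41 = -240 - 41 = -281)
o(K) = -281*√K
8458/o(-253) = 8458/((-281*I*√253)) = 8458*(I*√253/71093) = 8458*I*√253/71093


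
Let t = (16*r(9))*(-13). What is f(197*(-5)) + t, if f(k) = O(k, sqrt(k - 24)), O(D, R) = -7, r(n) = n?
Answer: -1879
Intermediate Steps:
t = -1872 (t = (16*9)*(-13) = 144*(-13) = -1872)
f(k) = -7
f(197*(-5)) + t = -7 - 1872 = -1879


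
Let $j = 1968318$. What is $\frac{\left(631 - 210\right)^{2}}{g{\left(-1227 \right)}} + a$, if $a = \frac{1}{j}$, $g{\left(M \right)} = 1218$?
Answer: $\frac{29072220988}{199784277} \approx 145.52$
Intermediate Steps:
$a = \frac{1}{1968318} \approx 5.0805 \cdot 10^{-7}$
$\frac{\left(631 - 210\right)^{2}}{g{\left(-1227 \right)}} + a = \frac{\left(631 - 210\right)^{2}}{1218} + \frac{1}{1968318} = 421^{2} \cdot \frac{1}{1218} + \frac{1}{1968318} = 177241 \cdot \frac{1}{1218} + \frac{1}{1968318} = \frac{177241}{1218} + \frac{1}{1968318} = \frac{29072220988}{199784277}$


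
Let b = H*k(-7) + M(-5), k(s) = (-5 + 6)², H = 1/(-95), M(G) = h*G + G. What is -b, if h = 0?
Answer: 476/95 ≈ 5.0105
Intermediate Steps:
M(G) = G (M(G) = 0*G + G = 0 + G = G)
H = -1/95 ≈ -0.010526
k(s) = 1 (k(s) = 1² = 1)
b = -476/95 (b = -1/95*1 - 5 = -1/95 - 5 = -476/95 ≈ -5.0105)
-b = -1*(-476/95) = 476/95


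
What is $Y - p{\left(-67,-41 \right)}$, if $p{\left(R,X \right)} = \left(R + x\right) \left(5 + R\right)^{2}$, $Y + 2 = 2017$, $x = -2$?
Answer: $267251$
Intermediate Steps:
$Y = 2015$ ($Y = -2 + 2017 = 2015$)
$p{\left(R,X \right)} = \left(5 + R\right)^{2} \left(-2 + R\right)$ ($p{\left(R,X \right)} = \left(R - 2\right) \left(5 + R\right)^{2} = \left(-2 + R\right) \left(5 + R\right)^{2} = \left(5 + R\right)^{2} \left(-2 + R\right)$)
$Y - p{\left(-67,-41 \right)} = 2015 - \left(5 - 67\right)^{2} \left(-2 - 67\right) = 2015 - \left(-62\right)^{2} \left(-69\right) = 2015 - 3844 \left(-69\right) = 2015 - -265236 = 2015 + 265236 = 267251$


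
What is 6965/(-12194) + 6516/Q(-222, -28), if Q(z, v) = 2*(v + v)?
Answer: -1432789/24388 ≈ -58.750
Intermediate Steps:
Q(z, v) = 4*v (Q(z, v) = 2*(2*v) = 4*v)
6965/(-12194) + 6516/Q(-222, -28) = 6965/(-12194) + 6516/((4*(-28))) = 6965*(-1/12194) + 6516/(-112) = -995/1742 + 6516*(-1/112) = -995/1742 - 1629/28 = -1432789/24388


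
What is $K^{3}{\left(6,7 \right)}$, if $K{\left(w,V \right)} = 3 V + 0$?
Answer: $9261$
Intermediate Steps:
$K{\left(w,V \right)} = 3 V$
$K^{3}{\left(6,7 \right)} = \left(3 \cdot 7\right)^{3} = 21^{3} = 9261$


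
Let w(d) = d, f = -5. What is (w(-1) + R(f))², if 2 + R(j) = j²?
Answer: 484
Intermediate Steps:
R(j) = -2 + j²
(w(-1) + R(f))² = (-1 + (-2 + (-5)²))² = (-1 + (-2 + 25))² = (-1 + 23)² = 22² = 484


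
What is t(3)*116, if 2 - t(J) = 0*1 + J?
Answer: -116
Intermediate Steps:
t(J) = 2 - J (t(J) = 2 - (0*1 + J) = 2 - (0 + J) = 2 - J)
t(3)*116 = (2 - 1*3)*116 = (2 - 3)*116 = -1*116 = -116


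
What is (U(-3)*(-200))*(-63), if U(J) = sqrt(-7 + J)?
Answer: 12600*I*sqrt(10) ≈ 39845.0*I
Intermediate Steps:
(U(-3)*(-200))*(-63) = (sqrt(-7 - 3)*(-200))*(-63) = (sqrt(-10)*(-200))*(-63) = ((I*sqrt(10))*(-200))*(-63) = -200*I*sqrt(10)*(-63) = 12600*I*sqrt(10)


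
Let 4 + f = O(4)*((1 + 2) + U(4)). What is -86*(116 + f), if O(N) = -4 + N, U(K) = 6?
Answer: -9632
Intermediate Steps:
f = -4 (f = -4 + (-4 + 4)*((1 + 2) + 6) = -4 + 0*(3 + 6) = -4 + 0*9 = -4 + 0 = -4)
-86*(116 + f) = -86*(116 - 4) = -86*112 = -9632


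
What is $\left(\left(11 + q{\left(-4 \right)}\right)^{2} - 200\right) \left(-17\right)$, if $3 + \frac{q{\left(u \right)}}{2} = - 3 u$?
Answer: $-10897$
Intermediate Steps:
$q{\left(u \right)} = -6 - 6 u$ ($q{\left(u \right)} = -6 + 2 \left(- 3 u\right) = -6 - 6 u$)
$\left(\left(11 + q{\left(-4 \right)}\right)^{2} - 200\right) \left(-17\right) = \left(\left(11 - -18\right)^{2} - 200\right) \left(-17\right) = \left(\left(11 + \left(-6 + 24\right)\right)^{2} - 200\right) \left(-17\right) = \left(\left(11 + 18\right)^{2} - 200\right) \left(-17\right) = \left(29^{2} - 200\right) \left(-17\right) = \left(841 - 200\right) \left(-17\right) = 641 \left(-17\right) = -10897$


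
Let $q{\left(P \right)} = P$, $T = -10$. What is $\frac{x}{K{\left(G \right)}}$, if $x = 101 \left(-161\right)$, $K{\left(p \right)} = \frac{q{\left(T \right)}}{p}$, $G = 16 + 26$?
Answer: $\frac{341481}{5} \approx 68296.0$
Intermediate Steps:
$G = 42$
$K{\left(p \right)} = - \frac{10}{p}$
$x = -16261$
$\frac{x}{K{\left(G \right)}} = - \frac{16261}{\left(-10\right) \frac{1}{42}} = - \frac{16261}{- \frac{5}{21}} = \left(-16261\right) \left(- \frac{21}{5}\right) = \frac{341481}{5}$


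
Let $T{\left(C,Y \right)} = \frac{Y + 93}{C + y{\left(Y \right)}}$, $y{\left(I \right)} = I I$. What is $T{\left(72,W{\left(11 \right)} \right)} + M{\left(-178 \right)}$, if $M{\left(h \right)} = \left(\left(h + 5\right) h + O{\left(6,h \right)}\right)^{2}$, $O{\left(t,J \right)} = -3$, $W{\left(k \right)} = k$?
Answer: $\frac{182980536537}{193} \approx 9.4809 \cdot 10^{8}$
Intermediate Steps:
$y{\left(I \right)} = I^{2}$
$T{\left(C,Y \right)} = \frac{93 + Y}{C + Y^{2}}$ ($T{\left(C,Y \right)} = \frac{Y + 93}{C + Y^{2}} = \frac{93 + Y}{C + Y^{2}}$)
$M{\left(h \right)} = \left(-3 + h \left(5 + h\right)\right)^{2}$ ($M{\left(h \right)} = \left(\left(h + 5\right) h - 3\right)^{2} = \left(\left(5 + h\right) h - 3\right)^{2} = \left(h \left(5 + h\right) - 3\right)^{2} = \left(-3 + h \left(5 + h\right)\right)^{2}$)
$T{\left(72,W{\left(11 \right)} \right)} + M{\left(-178 \right)} = \frac{93 + 11}{72 + 11^{2}} + \left(-3 + \left(-178\right)^{2} + 5 \left(-178\right)\right)^{2} = \frac{1}{72 + 121} \cdot 104 + \left(-3 + 31684 - 890\right)^{2} = \frac{1}{193} \cdot 104 + 30791^{2} = \frac{1}{193} \cdot 104 + 948085681 = \frac{104}{193} + 948085681 = \frac{182980536537}{193}$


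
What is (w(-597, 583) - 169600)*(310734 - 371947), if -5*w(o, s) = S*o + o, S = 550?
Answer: 31772791289/5 ≈ 6.3546e+9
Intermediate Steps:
w(o, s) = -551*o/5 (w(o, s) = -(550*o + o)/5 = -551*o/5)
(w(-597, 583) - 169600)*(310734 - 371947) = (-551/5*(-597) - 169600)*(310734 - 371947) = (328947/5 - 169600)*(-61213) = -519053/5*(-61213) = 31772791289/5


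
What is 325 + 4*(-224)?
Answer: -571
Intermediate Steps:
325 + 4*(-224) = 325 - 896 = -571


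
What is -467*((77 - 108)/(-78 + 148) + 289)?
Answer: -9432933/70 ≈ -1.3476e+5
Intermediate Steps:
-467*((77 - 108)/(-78 + 148) + 289) = -467*(-31/70 + 289) = -467*20199/70 = -9432933/70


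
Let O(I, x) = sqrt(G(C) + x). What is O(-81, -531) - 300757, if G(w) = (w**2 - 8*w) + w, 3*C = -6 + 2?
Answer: -300757 + I*sqrt(4679)/3 ≈ -3.0076e+5 + 22.801*I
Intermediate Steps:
C = -4/3 (C = (-6 + 2)/3 = (1/3)*(-4) = -4/3 ≈ -1.3333)
G(w) = w**2 - 7*w
O(I, x) = sqrt(100/9 + x) (O(I, x) = sqrt(-4*(-7 - 4/3)/3 + x) = sqrt(-4/3*(-25/3) + x) = sqrt(100/9 + x))
O(-81, -531) - 300757 = sqrt(100 + 9*(-531))/3 - 300757 = sqrt(100 - 4779)/3 - 300757 = sqrt(-4679)/3 - 300757 = (I*sqrt(4679))/3 - 300757 = I*sqrt(4679)/3 - 300757 = -300757 + I*sqrt(4679)/3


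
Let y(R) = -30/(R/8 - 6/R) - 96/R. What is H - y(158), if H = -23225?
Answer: -11427765563/492091 ≈ -23223.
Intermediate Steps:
y(R) = -96/R - 30/(-6/R + R/8) (y(R) = -30/(R*(1/8) - 6/R) - 96/R = -30/(R/8 - 6/R) - 96/R = -30/(-6/R + R/8) - 96/R = -96/R - 30/(-6/R + R/8))
H - y(158) = -23225 - 48*(96 - 7*158**2)/(158*(-48 + 158**2)) = -23225 - 48*(96 - 7*24964)/(158*(-48 + 24964)) = -23225 - 48*(96 - 174748)/(158*24916) = -23225 - 48*(-174652)/(158*24916) = -23225 - 1*(-1047912/492091) = -23225 + 1047912/492091 = -11427765563/492091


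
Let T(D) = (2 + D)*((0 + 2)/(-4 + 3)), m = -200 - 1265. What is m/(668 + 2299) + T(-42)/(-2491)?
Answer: -3886675/7390797 ≈ -0.52588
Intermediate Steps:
m = -1465
T(D) = -4 - 2*D (T(D) = (2 + D)*(2/(-1)) = (2 + D)*(2*(-1)) = (2 + D)*(-2) = -4 - 2*D)
m/(668 + 2299) + T(-42)/(-2491) = -1465/(668 + 2299) + (-4 - 2*(-42))/(-2491) = -1465/2967 + (-4 + 84)*(-1/2491) = -1465*1/2967 + 80*(-1/2491) = -1465/2967 - 80/2491 = -3886675/7390797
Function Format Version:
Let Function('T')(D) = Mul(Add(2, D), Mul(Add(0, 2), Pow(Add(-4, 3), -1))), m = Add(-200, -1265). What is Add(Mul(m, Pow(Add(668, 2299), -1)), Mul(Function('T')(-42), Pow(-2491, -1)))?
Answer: Rational(-3886675, 7390797) ≈ -0.52588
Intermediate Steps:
m = -1465
Function('T')(D) = Add(-4, Mul(-2, D)) (Function('T')(D) = Mul(Add(2, D), Mul(2, Pow(-1, -1))) = Mul(Add(2, D), Mul(2, -1)) = Mul(Add(2, D), -2) = Add(-4, Mul(-2, D)))
Add(Mul(m, Pow(Add(668, 2299), -1)), Mul(Function('T')(-42), Pow(-2491, -1))) = Add(Mul(-1465, Pow(Add(668, 2299), -1)), Mul(Add(-4, Mul(-2, -42)), Pow(-2491, -1))) = Add(Mul(-1465, Pow(2967, -1)), Mul(Add(-4, 84), Rational(-1, 2491))) = Add(Mul(-1465, Rational(1, 2967)), Mul(80, Rational(-1, 2491))) = Add(Rational(-1465, 2967), Rational(-80, 2491)) = Rational(-3886675, 7390797)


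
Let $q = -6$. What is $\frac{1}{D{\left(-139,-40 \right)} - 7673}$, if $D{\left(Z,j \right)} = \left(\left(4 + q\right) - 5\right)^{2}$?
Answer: $- \frac{1}{7624} \approx -0.00013116$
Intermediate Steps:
$D{\left(Z,j \right)} = 49$ ($D{\left(Z,j \right)} = \left(\left(4 - 6\right) - 5\right)^{2} = \left(-2 - 5\right)^{2} = \left(-7\right)^{2} = 49$)
$\frac{1}{D{\left(-139,-40 \right)} - 7673} = \frac{1}{49 - 7673} = \frac{1}{-7624} = - \frac{1}{7624}$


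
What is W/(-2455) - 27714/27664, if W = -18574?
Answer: 222896633/33957560 ≈ 6.5640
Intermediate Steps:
W/(-2455) - 27714/27664 = -18574/(-2455) - 27714/27664 = -18574*(-1/2455) - 27714*1/27664 = 18574/2455 - 13857/13832 = 222896633/33957560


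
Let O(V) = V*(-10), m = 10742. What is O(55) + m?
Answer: 10192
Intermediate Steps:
O(V) = -10*V
O(55) + m = -10*55 + 10742 = -550 + 10742 = 10192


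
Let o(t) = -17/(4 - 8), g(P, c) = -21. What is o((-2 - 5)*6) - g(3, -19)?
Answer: 101/4 ≈ 25.250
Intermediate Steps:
o(t) = 17/4 (o(t) = -17/(-4) = -17*(-¼) = 17/4)
o((-2 - 5)*6) - g(3, -19) = 17/4 - 1*(-21) = 17/4 + 21 = 101/4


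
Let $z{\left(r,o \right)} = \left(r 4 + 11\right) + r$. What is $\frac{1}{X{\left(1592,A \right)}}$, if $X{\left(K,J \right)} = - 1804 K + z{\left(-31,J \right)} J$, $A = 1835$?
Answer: $- \frac{1}{3136208} \approx -3.1886 \cdot 10^{-7}$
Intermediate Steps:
$z{\left(r,o \right)} = 11 + 5 r$ ($z{\left(r,o \right)} = \left(4 r + 11\right) + r = \left(11 + 4 r\right) + r = 11 + 5 r$)
$X{\left(K,J \right)} = - 1804 K - 144 J$ ($X{\left(K,J \right)} = - 1804 K + \left(11 + 5 \left(-31\right)\right) J = - 1804 K + \left(11 - 155\right) J = - 1804 K - 144 J$)
$\frac{1}{X{\left(1592,A \right)}} = \frac{1}{\left(-1804\right) 1592 - 264240} = \frac{1}{-2871968 - 264240} = \frac{1}{-3136208} = - \frac{1}{3136208}$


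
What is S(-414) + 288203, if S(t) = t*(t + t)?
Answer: 630995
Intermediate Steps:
S(t) = 2*t² (S(t) = t*(2*t) = 2*t²)
S(-414) + 288203 = 2*(-414)² + 288203 = 2*171396 + 288203 = 342792 + 288203 = 630995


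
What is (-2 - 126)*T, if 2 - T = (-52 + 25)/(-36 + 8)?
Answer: -928/7 ≈ -132.57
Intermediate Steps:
T = 29/28 (T = 2 - (-52 + 25)/(-36 + 8) = 2 - (-27)/(-28) = 2 - (-27)*(-1)/28 = 2 - 1*27/28 = 2 - 27/28 = 29/28 ≈ 1.0357)
(-2 - 126)*T = (-2 - 126)*(29/28) = -128*29/28 = -928/7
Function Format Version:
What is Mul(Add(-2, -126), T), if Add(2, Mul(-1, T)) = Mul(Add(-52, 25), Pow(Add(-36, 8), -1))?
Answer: Rational(-928, 7) ≈ -132.57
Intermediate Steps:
T = Rational(29, 28) (T = Add(2, Mul(-1, Mul(Add(-52, 25), Pow(Add(-36, 8), -1)))) = Add(2, Mul(-1, Mul(-27, Pow(-28, -1)))) = Add(2, Mul(-1, Mul(-27, Rational(-1, 28)))) = Add(2, Mul(-1, Rational(27, 28))) = Add(2, Rational(-27, 28)) = Rational(29, 28) ≈ 1.0357)
Mul(Add(-2, -126), T) = Mul(Add(-2, -126), Rational(29, 28)) = Mul(-128, Rational(29, 28)) = Rational(-928, 7)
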